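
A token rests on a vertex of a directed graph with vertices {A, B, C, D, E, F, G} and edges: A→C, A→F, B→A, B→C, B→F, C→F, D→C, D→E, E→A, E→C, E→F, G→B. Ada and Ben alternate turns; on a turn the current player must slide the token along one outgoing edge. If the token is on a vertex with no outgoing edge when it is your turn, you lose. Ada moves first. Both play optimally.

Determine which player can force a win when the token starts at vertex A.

Build the W/L table. Terminal = L. A non-terminal position is W if it has a move to some L; otherwise it is L.
Every edge goes from a vertex to one that appears earlier in the order F, C, A, E, D, B, G, so processing vertices in that order labels each vertex after all of its successors.
F: no outgoing edge → L
C: reaches L-position F → W
A: reaches L-position F → W
E: reaches L-position F → W
D: only reaches E(W), C(W), all W → L
B: reaches L-position F → W
G: only reaches B(W), which is W → L
From A Ada can move to F, reaching an L position.

Ada wins.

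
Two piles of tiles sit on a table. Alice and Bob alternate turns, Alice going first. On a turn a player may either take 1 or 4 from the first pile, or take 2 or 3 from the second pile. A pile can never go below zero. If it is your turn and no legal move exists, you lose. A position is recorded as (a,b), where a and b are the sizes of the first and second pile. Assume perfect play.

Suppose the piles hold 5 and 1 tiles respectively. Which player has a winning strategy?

Bob wins.

Use the standard recursion: the mover loses at a terminal position; elsewhere, the mover wins exactly when some move hands the opponent an L position.
No move ever increases a pile, so every position that can arise here has a ≤ 5 and b ≤ 1; it is enough to label the cells with 0 ≤ a ≤ 5 and 0 ≤ b ≤ 1.
Every move lowers a or b (never raises either), so fill the grid row by row in increasing a, and left to right within a row: each cell's successors are then already labelled.
      b=0  b=1
a=0:    L    L
a=1:    W    W
a=2:    L    L
a=3:    W    W
a=4:    W    W
a=5:    L    L
Cells with no legal move (terminal, hence L): (0,0), (0,1).
The remaining L cells, each justified by listing all of its moves:
(2,0): the only move is to (1,0)(W), a W ⇒ L
(2,1): the only move is to (1,1)(W), a W ⇒ L
(5,0): moves to (4,0)(W), (1,0)(W); every one is W ⇒ L
(5,1): moves to (4,1)(W), (1,1)(W); every one is W ⇒ L
Every other cell has at least one move into one of the L cells above, so it is W.
Every move from (5,1) reaches a W position, so the mover loses.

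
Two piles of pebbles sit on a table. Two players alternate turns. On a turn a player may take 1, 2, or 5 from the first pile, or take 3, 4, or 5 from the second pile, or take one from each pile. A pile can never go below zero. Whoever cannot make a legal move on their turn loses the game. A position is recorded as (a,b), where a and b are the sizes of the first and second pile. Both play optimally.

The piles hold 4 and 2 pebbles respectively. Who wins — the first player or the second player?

Positions with no move are L. A position that does have a move is losing for the player to move precisely when every available move leads to a winning position for the opponent. Fill in the labels:
No move ever increases a pile, so every position that can arise here has a ≤ 4 and b ≤ 2; it is enough to label the cells with 0 ≤ a ≤ 4 and 0 ≤ b ≤ 2.
Every move lowers a or b (never raises either), so fill the grid row by row in increasing a, and left to right within a row: each cell's successors are then already labelled.
      b=0  b=1  b=2
a=0:    L    L    L
a=1:    W    W    W
a=2:    W    W    W
a=3:    L    L    L
a=4:    W    W    W
Cells with no legal move (terminal, hence L): (0,0), (0,1), (0,2).
The remaining L cells, each justified by listing all of its moves:
(3,0): only reaches (2,0)(W), (1,0)(W), all W → L
(3,1): only reaches (2,1)(W), (1,1)(W), (2,0)(W), all W → L
(3,2): only reaches (2,2)(W), (1,2)(W), (2,1)(W), all W → L
Every other cell has at least one move into one of the L cells above, so it is W.
From (4,2) the player to move can move to (3,2), reaching an L position.

The first player wins.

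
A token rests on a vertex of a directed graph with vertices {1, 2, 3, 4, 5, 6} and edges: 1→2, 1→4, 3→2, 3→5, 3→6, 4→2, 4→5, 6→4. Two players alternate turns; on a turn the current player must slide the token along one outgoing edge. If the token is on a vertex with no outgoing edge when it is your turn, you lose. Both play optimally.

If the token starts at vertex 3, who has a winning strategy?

Compute win/loss labels from the base case upward. A position with no move is L. Any other position is W if it can reach an L in one move, else L.
Every edge goes from a vertex to one that appears earlier in the order 5, 2, 4, 6, 3, 1, so processing vertices in that order labels each vertex after all of its successors.
5: no outgoing edge → L
2: no outgoing edge → L
4: W (go to 2, an L position)
6: L (sole option 4(W) is W)
3: W (go to 6, an L position)
1: W (go to 2, an L position)
The starting position 3 is W: the player to move should move to 6, handing over an L position.

The first player wins.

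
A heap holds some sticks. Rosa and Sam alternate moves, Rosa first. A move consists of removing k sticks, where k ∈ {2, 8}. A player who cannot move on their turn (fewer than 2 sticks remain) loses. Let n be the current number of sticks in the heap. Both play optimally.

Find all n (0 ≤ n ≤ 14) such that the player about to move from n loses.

0, 1, 4, 5, 10, 11, 14

Build the W/L table. Terminal = L. A non-terminal position is W if it has a move to some L; otherwise it is L.
n=0: no move → L
n=1: no move → L
n=2: →0(L), so W
n=3: →1(L), so W
n=4: →2(W) only, which is W, so L
n=5: →3(W) only, which is W, so L
n=6: →4(L), so W
n=7: →5(L), so W
n=8: →0(L), so W
n=9: →1(L), so W
n=10: →8(W), 2(W) — all W, so L
n=11: →9(W), 3(W) — all W, so L
n=12: →10(L), so W
n=13: →11(L), so W
n=14: →12(W), 6(W) — all W, so L
Reading off the rows marked L gives the requested list; there are 7 such values of n.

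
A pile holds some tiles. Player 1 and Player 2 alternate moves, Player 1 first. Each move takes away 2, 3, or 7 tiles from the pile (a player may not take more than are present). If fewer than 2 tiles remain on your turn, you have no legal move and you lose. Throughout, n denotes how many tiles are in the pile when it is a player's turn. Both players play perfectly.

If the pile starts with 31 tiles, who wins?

Player 2 wins.

Positions with no move are L. A position that does have a move is losing for the player to move precisely when every available move leads to a winning position for the opponent. Fill in the labels:
n=0: no move → L
n=1: no move → L
n=2: W (go to 0, an L position)
n=3: W (go to 1, an L position)
n=4: W (go to 1, an L position)
n=5: L (options 3(W), 2(W) are all W)
n=6: L (options 4(W), 3(W) are all W)
n=7: W (go to 5, an L position)
n=8: W (go to 6, an L position)
n=9: W (go to 6, an L position)
n=10: L (options 8(W), 7(W), 3(W) are all W)
n=11: L (options 9(W), 8(W), 4(W) are all W)
n=12: W (go to 10, an L position)
n=13: W (go to 11, an L position)
n=14: W (go to 11, an L position)
n=15: L (options 13(W), 12(W), 8(W) are all W)
n=16: L (options 14(W), 13(W), 9(W) are all W)
n=17: W (go to 15, an L position)
n=18: W (go to 16, an L position)
n=19: W (go to 16, an L position)
n=20: L (options 18(W), 17(W), 13(W) are all W)
n=21: L (options 19(W), 18(W), 14(W) are all W)
n=22: W (go to 20, an L position)
n=23: W (go to 21, an L position)
n=24: W (go to 21, an L position)
n=25: L (options 23(W), 22(W), 18(W) are all W)
n=26: L (options 24(W), 23(W), 19(W) are all W)
n=27: W (go to 25, an L position)
n=28: W (go to 26, an L position)
n=29: W (go to 26, an L position)
n=30: L (options 28(W), 27(W), 23(W) are all W)
n=31: L (options 29(W), 28(W), 24(W) are all W)
The starting position 31 is L: whatever Player 1 does, the opponent receives a W position.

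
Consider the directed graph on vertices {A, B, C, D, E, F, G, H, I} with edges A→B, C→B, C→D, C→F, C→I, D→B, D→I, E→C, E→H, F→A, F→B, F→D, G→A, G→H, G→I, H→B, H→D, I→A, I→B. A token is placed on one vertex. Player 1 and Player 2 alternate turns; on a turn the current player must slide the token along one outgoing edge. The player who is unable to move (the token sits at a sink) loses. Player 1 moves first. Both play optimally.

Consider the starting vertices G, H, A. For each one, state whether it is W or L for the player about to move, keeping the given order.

Compute win/loss labels from the base case upward. A position with no move is L. Any other position is W if it can reach an L in one move, else L.
Every edge goes from a vertex to one that appears earlier in the order B, A, I, D, H, G, F, C, E, so processing vertices in that order labels each vertex after all of its successors.
B: no outgoing edge → L
A: can move to B, which is L ⇒ W
I: can move to B, which is L ⇒ W
D: can move to B, which is L ⇒ W
H: can move to B, which is L ⇒ W
G: moves to H(W), I(W), A(W); every one is W ⇒ L
F: can move to B, which is L ⇒ W
C: can move to B, which is L ⇒ W
E: moves to C(W), H(W); every one is W ⇒ L

G: L, H: W, A: W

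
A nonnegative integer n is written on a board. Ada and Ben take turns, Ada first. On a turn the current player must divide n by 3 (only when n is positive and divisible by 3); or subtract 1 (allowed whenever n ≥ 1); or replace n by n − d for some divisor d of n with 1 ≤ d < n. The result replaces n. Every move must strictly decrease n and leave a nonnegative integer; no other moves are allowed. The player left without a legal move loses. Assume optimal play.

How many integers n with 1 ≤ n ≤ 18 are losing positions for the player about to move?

7

Positions with no move are L. A position that does have a move is losing for the player to move precisely when every available move leads to a winning position for the opponent. Fill in the labels:
n=0: no move → L
n=1: W (go to 0, an L position)
n=2: L (sole option 1(W) is W)
n=3: W (go to 2, an L position)
n=4: W (go to 2, an L position)
n=5: L (sole option 4(W) is W)
n=6: W (go to 2, an L position)
n=7: L (sole option 6(W) is W)
n=8: W (go to 7, an L position)
n=9: L (options 3(W), 6(W), 8(W) are all W)
n=10: W (go to 5, an L position)
n=11: L (sole option 10(W) is W)
n=12: W (go to 9, an L position)
n=13: L (sole option 12(W) is W)
n=14: W (go to 7, an L position)
n=15: W (go to 5, an L position)
n=16: L (options 8(W), 12(W), 14(W), 15(W) are all W)
n=17: W (go to 16, an L position)
n=18: W (go to 9, an L position)
L entries with 1 ≤ n ≤ 18 (n=0 is outside the asked range and is not counted): n = 2, 5, 7, 9, 11, 13, 16; that makes 7.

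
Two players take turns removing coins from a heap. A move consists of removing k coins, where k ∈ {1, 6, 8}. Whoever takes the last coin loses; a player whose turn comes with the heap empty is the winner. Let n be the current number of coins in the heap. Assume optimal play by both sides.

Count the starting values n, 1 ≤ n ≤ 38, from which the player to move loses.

Work bottom-up. With no move the player to move wins. Otherwise the position is W if at least one move leads to an L position for the opponent, and L if every move leads to a W.
n=0: no move; the opponent has just taken the last coin and therefore loses → W
n=1: only reaches 0(W), which is W → L
n=2: reaches L-position 1 → W
n=3: only reaches 2(W), which is W → L
n=4: reaches L-position 3 → W
n=5: only reaches 4(W), which is W → L
n=6: reaches L-position 5 → W
n=7: reaches L-position 1 → W
n=8: only reaches 7(W), 2(W), 0(W), all W → L
n=9: reaches L-position 8 → W
n=10: only reaches 9(W), 4(W), 2(W), all W → L
n=11: reaches L-position 10 → W
n=12: only reaches 11(W), 6(W), 4(W), all W → L
n=13: reaches L-position 12 → W
n=14: reaches L-position 8 → W
n=15: only reaches 14(W), 9(W), 7(W), all W → L
n=16: reaches L-position 15 → W
n=17: only reaches 16(W), 11(W), 9(W), all W → L
n=18: reaches L-position 17 → W
n=19: only reaches 18(W), 13(W), 11(W), all W → L
n=20: reaches L-position 19 → W
n=21: reaches L-position 15 → W
n=22: only reaches 21(W), 16(W), 14(W), all W → L
n=23: reaches L-position 22 → W
n=24: only reaches 23(W), 18(W), 16(W), all W → L
n=25: reaches L-position 24 → W
n=26: only reaches 25(W), 20(W), 18(W), all W → L
n=27: reaches L-position 26 → W
n=28: reaches L-position 22 → W
n=29: only reaches 28(W), 23(W), 21(W), all W → L
n=30: reaches L-position 29 → W
n=31: only reaches 30(W), 25(W), 23(W), all W → L
n=32: reaches L-position 31 → W
n=33: only reaches 32(W), 27(W), 25(W), all W → L
n=34: reaches L-position 33 → W
n=35: reaches L-position 29 → W
n=36: only reaches 35(W), 30(W), 28(W), all W → L
n=37: reaches L-position 36 → W
n=38: only reaches 37(W), 32(W), 30(W), all W → L
L entries with 1 ≤ n ≤ 38 (the range starts at n=1): n = 1, 3, 5, 8, 10, 12, 15, 17, 19, 22, 24, 26, 29, 31, 33, 36, 38; that makes 17.

17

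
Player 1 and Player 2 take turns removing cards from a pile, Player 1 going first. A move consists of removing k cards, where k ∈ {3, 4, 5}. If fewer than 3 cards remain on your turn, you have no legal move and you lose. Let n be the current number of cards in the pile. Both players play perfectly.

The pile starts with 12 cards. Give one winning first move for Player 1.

Remove 3, leaving 9.

Work bottom-up. With no move the player to move loses. Otherwise the position is W if at least one move leads to an L position for the opponent, and L if every move leads to a W.
n=0: no move → L
n=1: no move → L
n=2: no move → L
n=3: →0(L), so W
n=4: →1(L), so W
n=5: →2(L), so W
n=6: →2(L), so W
n=7: →2(L), so W
n=8: →5(W), 4(W), 3(W) — all W, so L
n=9: →6(W), 5(W), 4(W) — all W, so L
n=10: →7(W), 6(W), 5(W) — all W, so L
n=11: →8(L), so W
n=12: →9(L), so W
From 12, the L positions reachable in one move are: 9, 8. Any move reaching one of these is winning.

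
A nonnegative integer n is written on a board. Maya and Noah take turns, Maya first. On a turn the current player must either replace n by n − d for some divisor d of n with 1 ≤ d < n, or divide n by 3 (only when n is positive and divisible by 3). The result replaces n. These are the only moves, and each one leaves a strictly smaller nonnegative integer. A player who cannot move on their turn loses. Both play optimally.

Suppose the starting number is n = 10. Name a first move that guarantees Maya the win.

Move to 9.

Work bottom-up. With no move the player to move loses. Otherwise the position is W if at least one move leads to an L position for the opponent, and L if every move leads to a W.
n=0: no move → L
n=1: no move → L
n=2: can move to 1, which is L ⇒ W
n=3: can move to 1, which is L ⇒ W
n=4: moves to 2(W), 3(W); every one is W ⇒ L
n=5: can move to 4, which is L ⇒ W
n=6: can move to 4, which is L ⇒ W
n=7: the only move is to 6(W), a W ⇒ L
n=8: can move to 4, which is L ⇒ W
n=9: moves to 3(W), 6(W), 8(W); every one is W ⇒ L
n=10: can move to 9, which is L ⇒ W
From 10, the L positions reachable in one move are: 9.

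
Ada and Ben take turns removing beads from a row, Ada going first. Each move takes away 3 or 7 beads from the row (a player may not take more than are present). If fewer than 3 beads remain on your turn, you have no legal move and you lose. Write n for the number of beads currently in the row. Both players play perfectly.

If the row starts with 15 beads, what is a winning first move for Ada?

Remove 3, leaving 12.

Compute win/loss labels from the base case upward. A position with no move is L. Any other position is W if it can reach an L in one move, else L.
n=0: no move → L
n=1: no move → L
n=2: no move → L
n=3: can move to 0, which is L ⇒ W
n=4: can move to 1, which is L ⇒ W
n=5: can move to 2, which is L ⇒ W
n=6: the only move is to 3(W), a W ⇒ L
n=7: can move to 0, which is L ⇒ W
n=8: can move to 1, which is L ⇒ W
n=9: can move to 6, which is L ⇒ W
n=10: moves to 7(W), 3(W); every one is W ⇒ L
n=11: moves to 8(W), 4(W); every one is W ⇒ L
n=12: moves to 9(W), 5(W); every one is W ⇒ L
n=13: can move to 10, which is L ⇒ W
n=14: can move to 11, which is L ⇒ W
n=15: can move to 12, which is L ⇒ W
From 15, the L positions reachable in one move are: 12.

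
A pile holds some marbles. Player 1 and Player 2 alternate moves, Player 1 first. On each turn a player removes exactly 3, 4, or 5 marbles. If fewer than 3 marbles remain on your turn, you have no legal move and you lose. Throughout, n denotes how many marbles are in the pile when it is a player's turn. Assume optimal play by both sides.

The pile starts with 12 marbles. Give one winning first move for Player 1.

Use the standard recursion: the mover loses at a terminal position; elsewhere, the mover wins exactly when some move hands the opponent an L position.
n=0: no move → L
n=1: no move → L
n=2: no move → L
n=3: reaches L-position 0 → W
n=4: reaches L-position 1 → W
n=5: reaches L-position 2 → W
n=6: reaches L-position 2 → W
n=7: reaches L-position 2 → W
n=8: only reaches 5(W), 4(W), 3(W), all W → L
n=9: only reaches 6(W), 5(W), 4(W), all W → L
n=10: only reaches 7(W), 6(W), 5(W), all W → L
n=11: reaches L-position 8 → W
n=12: reaches L-position 9 → W
From 12, the L positions reachable in one move are: 9, 8. Any move reaching one of these is winning.

Remove 3, leaving 9.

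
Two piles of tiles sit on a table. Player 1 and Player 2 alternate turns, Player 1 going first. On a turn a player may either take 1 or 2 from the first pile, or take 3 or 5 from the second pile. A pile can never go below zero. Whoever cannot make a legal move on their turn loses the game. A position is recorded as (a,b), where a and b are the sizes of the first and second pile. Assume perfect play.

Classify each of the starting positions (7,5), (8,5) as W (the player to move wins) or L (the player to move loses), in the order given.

(7,5): L, (8,5): W

Positions with no move are L. A position that does have a move is losing for the player to move precisely when every available move leads to a winning position for the opponent. Fill in the labels:
No move ever increases a pile, so every position that can arise here has a ≤ 8 and b ≤ 5; it is enough to label the cells with 0 ≤ a ≤ 8 and 0 ≤ b ≤ 5.
Every move lowers a or b (never raises either), so fill the grid row by row in increasing a, and left to right within a row: each cell's successors are then already labelled.
      b=0  b=1  b=2  b=3  b=4  b=5
a=0:    L    L    L    W    W    W
a=1:    W    W    W    L    L    L
a=2:    W    W    W    W    W    W
a=3:    L    L    L    W    W    W
a=4:    W    W    W    L    L    L
a=5:    W    W    W    W    W    W
a=6:    L    L    L    W    W    W
a=7:    W    W    W    L    L    L
a=8:    W    W    W    W    W    W
Cells with no legal move (terminal, hence L): (0,0), (0,1), (0,2).
The remaining L cells, each justified by listing all of its moves:
(1,3): L (options (0,3)(W), (1,0)(W) are all W)
(1,4): L (options (0,4)(W), (1,1)(W) are all W)
(1,5): L (options (0,5)(W), (1,2)(W), (1,0)(W) are all W)
(3,0): L (options (2,0)(W), (1,0)(W) are all W)
(3,1): L (options (2,1)(W), (1,1)(W) are all W)
(3,2): L (options (2,2)(W), (1,2)(W) are all W)
(4,3): L (options (3,3)(W), (2,3)(W), (4,0)(W) are all W)
(4,4): L (options (3,4)(W), (2,4)(W), (4,1)(W) are all W)
(4,5): L (options (3,5)(W), (2,5)(W), (4,2)(W), (4,0)(W) are all W)
(6,0): L (options (5,0)(W), (4,0)(W) are all W)
(6,1): L (options (5,1)(W), (4,1)(W) are all W)
(6,2): L (options (5,2)(W), (4,2)(W) are all W)
(7,3): L (options (6,3)(W), (5,3)(W), (7,0)(W) are all W)
(7,4): L (options (6,4)(W), (5,4)(W), (7,1)(W) are all W)
(7,5): L (options (6,5)(W), (5,5)(W), (7,2)(W), (7,0)(W) are all W)
Every other cell has at least one move into one of the L cells above, so it is W.
(7,5): one of the L cells justified above, so L
(8,5): the move to (7,5) reaches an L cell, so W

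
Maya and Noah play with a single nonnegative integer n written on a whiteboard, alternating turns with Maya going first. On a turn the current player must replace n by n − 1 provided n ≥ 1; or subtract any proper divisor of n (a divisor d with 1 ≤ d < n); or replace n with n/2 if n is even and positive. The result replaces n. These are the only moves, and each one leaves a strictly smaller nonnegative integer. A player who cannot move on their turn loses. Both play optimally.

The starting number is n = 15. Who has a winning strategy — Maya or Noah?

Noah wins.

Work bottom-up. With no move the player to move loses. Otherwise the position is W if at least one move leads to an L position for the opponent, and L if every move leads to a W.
n=0: no move → L
n=1: reaches L-position 0 → W
n=2: only reaches 1(W), which is W → L
n=3: reaches L-position 2 → W
n=4: reaches L-position 2 → W
n=5: only reaches 4(W), which is W → L
n=6: reaches L-position 5 → W
n=7: only reaches 6(W), which is W → L
n=8: reaches L-position 7 → W
n=9: only reaches 6(W), 8(W), all W → L
n=10: reaches L-position 5 → W
n=11: only reaches 10(W), which is W → L
n=12: reaches L-position 9 → W
n=13: only reaches 12(W), which is W → L
n=14: reaches L-position 7 → W
n=15: only reaches 10(W), 12(W), 14(W), all W → L
The starting position 15 is L: whatever Maya does, the opponent receives a W position.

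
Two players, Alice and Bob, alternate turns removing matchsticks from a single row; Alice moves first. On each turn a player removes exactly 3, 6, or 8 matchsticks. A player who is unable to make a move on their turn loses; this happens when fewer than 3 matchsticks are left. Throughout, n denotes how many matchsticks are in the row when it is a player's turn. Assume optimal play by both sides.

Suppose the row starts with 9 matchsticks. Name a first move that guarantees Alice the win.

Remove 8, leaving 1.

Label each position W (a win for the player to move) or L (a loss). A position with no legal move is L; any other position is W exactly when some move reaches an L, and L when every move reaches a W.
n=0: no move → L
n=1: no move → L
n=2: no move → L
n=3: W (go to 0, an L position)
n=4: W (go to 1, an L position)
n=5: W (go to 2, an L position)
n=6: W (go to 0, an L position)
n=7: W (go to 1, an L position)
n=8: W (go to 2, an L position)
n=9: W (go to 1, an L position)
From 9, the L positions reachable in one move are: 1.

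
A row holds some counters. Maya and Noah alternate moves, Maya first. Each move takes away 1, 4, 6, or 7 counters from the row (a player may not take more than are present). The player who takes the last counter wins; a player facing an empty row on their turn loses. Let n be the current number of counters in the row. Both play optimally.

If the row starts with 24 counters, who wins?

Maya wins.

Classify positions by backward induction: terminal positions (no move available) are L. From any other position, the mover wins iff some move reaches an L.
n=0: no move → L
n=1: can move to 0, which is L ⇒ W
n=2: the only move is to 1(W), a W ⇒ L
n=3: can move to 2, which is L ⇒ W
n=4: can move to 0, which is L ⇒ W
n=5: moves to 4(W), 1(W); every one is W ⇒ L
n=6: can move to 5, which is L ⇒ W
n=7: can move to 0, which is L ⇒ W
n=8: can move to 2, which is L ⇒ W
n=9: can move to 5, which is L ⇒ W
n=10: moves to 9(W), 6(W), 4(W), 3(W); every one is W ⇒ L
n=11: can move to 10, which is L ⇒ W
n=12: can move to 5, which is L ⇒ W
n=13: moves to 12(W), 9(W), 7(W), 6(W); every one is W ⇒ L
n=14: can move to 13, which is L ⇒ W
n=15: moves to 14(W), 11(W), 9(W), 8(W); every one is W ⇒ L
n=16: can move to 15, which is L ⇒ W
n=17: can move to 13, which is L ⇒ W
n=18: moves to 17(W), 14(W), 12(W), 11(W); every one is W ⇒ L
n=19: can move to 18, which is L ⇒ W
n=20: can move to 13, which is L ⇒ W
n=21: can move to 15, which is L ⇒ W
n=22: can move to 18, which is L ⇒ W
n=23: moves to 22(W), 19(W), 17(W), 16(W); every one is W ⇒ L
n=24: can move to 23, which is L ⇒ W
From 24 Maya can remove 1, leaving 23, reaching an L position.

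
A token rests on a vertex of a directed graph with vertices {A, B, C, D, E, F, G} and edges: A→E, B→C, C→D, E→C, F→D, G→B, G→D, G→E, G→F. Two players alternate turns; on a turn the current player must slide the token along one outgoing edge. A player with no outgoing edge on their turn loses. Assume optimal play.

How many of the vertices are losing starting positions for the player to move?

Classify positions by backward induction: terminal positions (no move available) are L. From any other position, the mover wins iff some move reaches an L.
Every edge goes from a vertex to one that appears earlier in the order D, C, E, F, B, A, G, so processing vertices in that order labels each vertex after all of its successors.
D: no outgoing edge → L
C: W (go to D, an L position)
E: L (sole option C(W) is W)
F: W (go to D, an L position)
B: L (sole option C(W) is W)
A: W (go to E, an L position)
G: W (go to B, an L position)
The L vertices are B, D, E; that is 3 in all.

3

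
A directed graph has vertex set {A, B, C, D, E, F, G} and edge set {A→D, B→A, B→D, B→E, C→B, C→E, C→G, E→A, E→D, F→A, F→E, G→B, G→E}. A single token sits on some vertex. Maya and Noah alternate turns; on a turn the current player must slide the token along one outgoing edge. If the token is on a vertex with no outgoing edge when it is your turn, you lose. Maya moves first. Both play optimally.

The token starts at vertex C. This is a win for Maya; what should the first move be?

Compute win/loss labels from the base case upward. A position with no move is L. Any other position is W if it can reach an L in one move, else L.
Every edge goes from a vertex to one that appears earlier in the order D, A, E, B, G, F, C, so processing vertices in that order labels each vertex after all of its successors.
D: no outgoing edge → L
A: W (go to D, an L position)
E: W (go to D, an L position)
B: W (go to D, an L position)
G: L (options B(W), E(W) are all W)
F: L (options E(W), A(W) are all W)
C: W (go to G, an L position)
From C, the L positions reachable in one move are: G.

Move to G.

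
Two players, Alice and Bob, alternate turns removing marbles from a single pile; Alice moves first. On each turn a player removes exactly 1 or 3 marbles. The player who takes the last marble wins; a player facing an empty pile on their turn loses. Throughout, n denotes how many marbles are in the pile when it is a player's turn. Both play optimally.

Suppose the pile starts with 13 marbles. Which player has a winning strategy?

Alice wins.

Classify positions by backward induction: terminal positions (no move available) are L. From any other position, the mover wins iff some move reaches an L.
n=0: no move → L
n=1: reaches L-position 0 → W
n=2: only reaches 1(W), which is W → L
n=3: reaches L-position 2 → W
n=4: only reaches 3(W), 1(W), all W → L
n=5: reaches L-position 4 → W
n=6: only reaches 5(W), 3(W), all W → L
n=7: reaches L-position 6 → W
n=8: only reaches 7(W), 5(W), all W → L
n=9: reaches L-position 8 → W
n=10: only reaches 9(W), 7(W), all W → L
n=11: reaches L-position 10 → W
n=12: only reaches 11(W), 9(W), all W → L
n=13: reaches L-position 12 → W
From 13 Alice can remove 1, leaving 12, reaching an L position.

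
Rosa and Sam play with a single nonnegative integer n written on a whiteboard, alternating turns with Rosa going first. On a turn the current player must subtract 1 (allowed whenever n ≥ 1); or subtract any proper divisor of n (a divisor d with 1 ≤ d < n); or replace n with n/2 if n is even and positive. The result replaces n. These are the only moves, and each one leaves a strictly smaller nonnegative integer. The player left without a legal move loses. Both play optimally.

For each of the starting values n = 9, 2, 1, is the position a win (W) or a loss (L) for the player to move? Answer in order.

9: L, 2: L, 1: W

Positions with no move are L. A position that does have a move is losing for the player to move precisely when every available move leads to a winning position for the opponent. Fill in the labels:
n=0: no move → L
n=1: reaches L-position 0 → W
n=2: only reaches 1(W), which is W → L
n=3: reaches L-position 2 → W
n=4: reaches L-position 2 → W
n=5: only reaches 4(W), which is W → L
n=6: reaches L-position 5 → W
n=7: only reaches 6(W), which is W → L
n=8: reaches L-position 7 → W
n=9: only reaches 6(W), 8(W), all W → L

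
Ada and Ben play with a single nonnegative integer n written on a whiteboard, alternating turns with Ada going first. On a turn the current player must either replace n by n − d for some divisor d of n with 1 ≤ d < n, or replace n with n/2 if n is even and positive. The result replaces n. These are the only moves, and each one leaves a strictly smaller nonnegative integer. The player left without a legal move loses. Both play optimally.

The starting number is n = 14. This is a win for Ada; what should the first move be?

Positions with no move are L. A position that does have a move is losing for the player to move precisely when every available move leads to a winning position for the opponent. Fill in the labels:
n=0: no move → L
n=1: no move → L
n=2: W (go to 1, an L position)
n=3: L (sole option 2(W) is W)
n=4: W (go to 3, an L position)
n=5: L (sole option 4(W) is W)
n=6: W (go to 3, an L position)
n=7: L (sole option 6(W) is W)
n=8: W (go to 7, an L position)
n=9: L (options 6(W), 8(W) are all W)
n=10: W (go to 5, an L position)
n=11: L (sole option 10(W) is W)
n=12: W (go to 9, an L position)
n=13: L (sole option 12(W) is W)
n=14: W (go to 7, an L position)
From 14, the L positions reachable in one move are: 7, 13. Any move reaching one of these is winning.

Move to 7.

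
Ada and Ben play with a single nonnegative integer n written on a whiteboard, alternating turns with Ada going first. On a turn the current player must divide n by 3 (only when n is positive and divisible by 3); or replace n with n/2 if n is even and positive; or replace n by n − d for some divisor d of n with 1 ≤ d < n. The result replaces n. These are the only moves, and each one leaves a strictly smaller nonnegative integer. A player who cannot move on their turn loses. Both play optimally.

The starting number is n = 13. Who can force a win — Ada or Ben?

Ben wins.

Positions with no move are L. A position that does have a move is losing for the player to move precisely when every available move leads to a winning position for the opponent. Fill in the labels:
n=0: no move → L
n=1: no move → L
n=2: can move to 1, which is L ⇒ W
n=3: can move to 1, which is L ⇒ W
n=4: moves to 2(W), 3(W); every one is W ⇒ L
n=5: can move to 4, which is L ⇒ W
n=6: can move to 4, which is L ⇒ W
n=7: the only move is to 6(W), a W ⇒ L
n=8: can move to 4, which is L ⇒ W
n=9: moves to 3(W), 6(W), 8(W); every one is W ⇒ L
n=10: can move to 9, which is L ⇒ W
n=11: the only move is to 10(W), a W ⇒ L
n=12: can move to 4, which is L ⇒ W
n=13: the only move is to 12(W), a W ⇒ L
The starting position 13 is L: whatever Ada does, the opponent receives a W position.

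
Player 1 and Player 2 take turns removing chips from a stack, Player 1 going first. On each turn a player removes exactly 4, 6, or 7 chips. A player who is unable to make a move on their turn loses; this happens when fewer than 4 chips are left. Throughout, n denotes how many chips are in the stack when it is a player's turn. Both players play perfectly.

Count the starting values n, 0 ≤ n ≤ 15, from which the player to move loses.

8

Classify positions by backward induction: terminal positions (no move available) are L. From any other position, the mover wins iff some move reaches an L.
n=0: no move → L
n=1: no move → L
n=2: no move → L
n=3: no move → L
n=4: can move to 0, which is L ⇒ W
n=5: can move to 1, which is L ⇒ W
n=6: can move to 2, which is L ⇒ W
n=7: can move to 3, which is L ⇒ W
n=8: can move to 2, which is L ⇒ W
n=9: can move to 3, which is L ⇒ W
n=10: can move to 3, which is L ⇒ W
n=11: moves to 7(W), 5(W), 4(W); every one is W ⇒ L
n=12: moves to 8(W), 6(W), 5(W); every one is W ⇒ L
n=13: moves to 9(W), 7(W), 6(W); every one is W ⇒ L
n=14: moves to 10(W), 8(W), 7(W); every one is W ⇒ L
n=15: can move to 11, which is L ⇒ W
L entries with 0 ≤ n ≤ 15: n = 0, 1, 2, 3, 11, 12, 13, 14; that makes 8.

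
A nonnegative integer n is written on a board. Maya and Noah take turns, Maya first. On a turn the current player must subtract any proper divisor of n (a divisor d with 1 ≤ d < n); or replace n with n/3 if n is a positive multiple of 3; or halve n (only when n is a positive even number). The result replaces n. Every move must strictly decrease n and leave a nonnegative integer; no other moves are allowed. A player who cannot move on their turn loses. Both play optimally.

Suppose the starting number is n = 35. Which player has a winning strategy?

Classify positions by backward induction: terminal positions (no move available) are L. From any other position, the mover wins iff some move reaches an L.
n=0: no move → L
n=1: no move → L
n=2: W (go to 1, an L position)
n=3: W (go to 1, an L position)
n=4: L (options 2(W), 3(W) are all W)
n=5: W (go to 4, an L position)
n=6: W (go to 4, an L position)
n=7: L (sole option 6(W) is W)
n=8: W (go to 4, an L position)
n=9: L (options 3(W), 6(W), 8(W) are all W)
n=10: W (go to 9, an L position)
n=11: L (sole option 10(W) is W)
n=12: W (go to 4, an L position)
n=13: L (sole option 12(W) is W)
n=14: W (go to 7, an L position)
n=15: L (options 5(W), 10(W), 12(W), 14(W) are all W)
n=16: W (go to 15, an L position)
n=17: L (sole option 16(W) is W)
n=18: W (go to 9, an L position)
n=19: L (sole option 18(W) is W)
n=20: W (go to 15, an L position)
n=21: W (go to 7, an L position)
n=22: W (go to 11, an L position)
n=23: L (sole option 22(W) is W)
n=24: W (go to 23, an L position)
n=25: L (options 20(W), 24(W) are all W)
n=26: W (go to 13, an L position)
n=27: W (go to 9, an L position)
n=28: L (options 14(W), 21(W), 24(W), 26(W), 27(W) are all W)
n=29: W (go to 28, an L position)
n=30: W (go to 15, an L position)
n=31: L (sole option 30(W) is W)
n=32: W (go to 28, an L position)
n=33: W (go to 11, an L position)
n=34: W (go to 17, an L position)
n=35: W (go to 28, an L position)
From 35 Maya can move to 28, reaching an L position.

Maya wins.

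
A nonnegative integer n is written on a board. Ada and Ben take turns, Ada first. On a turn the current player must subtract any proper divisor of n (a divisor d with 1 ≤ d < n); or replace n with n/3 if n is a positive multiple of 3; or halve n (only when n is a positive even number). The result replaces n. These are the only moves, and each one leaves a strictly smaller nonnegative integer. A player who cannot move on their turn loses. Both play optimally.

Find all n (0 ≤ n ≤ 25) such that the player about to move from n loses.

Compute win/loss labels from the base case upward. A position with no move is L. Any other position is W if it can reach an L in one move, else L.
n=0: no move → L
n=1: no move → L
n=2: reaches L-position 1 → W
n=3: reaches L-position 1 → W
n=4: only reaches 2(W), 3(W), all W → L
n=5: reaches L-position 4 → W
n=6: reaches L-position 4 → W
n=7: only reaches 6(W), which is W → L
n=8: reaches L-position 4 → W
n=9: only reaches 3(W), 6(W), 8(W), all W → L
n=10: reaches L-position 9 → W
n=11: only reaches 10(W), which is W → L
n=12: reaches L-position 4 → W
n=13: only reaches 12(W), which is W → L
n=14: reaches L-position 7 → W
n=15: only reaches 5(W), 10(W), 12(W), 14(W), all W → L
n=16: reaches L-position 15 → W
n=17: only reaches 16(W), which is W → L
n=18: reaches L-position 9 → W
n=19: only reaches 18(W), which is W → L
n=20: reaches L-position 15 → W
n=21: reaches L-position 7 → W
n=22: reaches L-position 11 → W
n=23: only reaches 22(W), which is W → L
n=24: reaches L-position 23 → W
n=25: only reaches 20(W), 24(W), all W → L
The losing starting values of n are exactly the entries labelled L in this table (12 of them).

0, 1, 4, 7, 9, 11, 13, 15, 17, 19, 23, 25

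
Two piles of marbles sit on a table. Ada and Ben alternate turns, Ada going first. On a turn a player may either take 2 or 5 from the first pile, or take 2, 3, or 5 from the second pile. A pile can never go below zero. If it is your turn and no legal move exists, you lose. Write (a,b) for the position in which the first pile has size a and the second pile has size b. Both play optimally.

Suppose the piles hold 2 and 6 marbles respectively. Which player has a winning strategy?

Compute win/loss labels from the base case upward. A position with no move is L. Any other position is W if it can reach an L in one move, else L.
No move ever increases a pile, so every position that can arise here has a ≤ 2 and b ≤ 6; it is enough to label the cells with 0 ≤ a ≤ 2 and 0 ≤ b ≤ 6.
Every move lowers a or b (never raises either), so fill the grid row by row in increasing a, and left to right within a row: each cell's successors are then already labelled.
      b=0  b=1  b=2  b=3  b=4  b=5  b=6
a=0:    L    L    W    W    W    W    W
a=1:    L    L    W    W    W    W    W
a=2:    W    W    L    L    W    W    W
Cells with no legal move (terminal, hence L): (0,0), (0,1), (1,0), (1,1).
The remaining L cells, each justified by listing all of its moves:
(2,2): moves to (0,2)(W), (2,0)(W); every one is W ⇒ L
(2,3): moves to (0,3)(W), (2,1)(W), (2,0)(W); every one is W ⇒ L
Every other cell has at least one move into one of the L cells above, so it is W.
The starting position (2,6) is W: Ada should move to (2,3), handing over an L position.

Ada wins.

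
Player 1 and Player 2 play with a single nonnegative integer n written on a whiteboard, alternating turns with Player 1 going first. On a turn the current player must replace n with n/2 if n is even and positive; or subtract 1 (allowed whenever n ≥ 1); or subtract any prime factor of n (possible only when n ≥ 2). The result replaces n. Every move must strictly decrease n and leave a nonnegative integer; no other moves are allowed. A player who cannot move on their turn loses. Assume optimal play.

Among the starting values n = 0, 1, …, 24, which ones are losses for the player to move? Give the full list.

0, 4, 9, 14, 20, 24

Compute win/loss labels from the base case upward. A position with no move is L. Any other position is W if it can reach an L in one move, else L.
n=0: no move → L
n=1: can move to 0, which is L ⇒ W
n=2: can move to 0, which is L ⇒ W
n=3: can move to 0, which is L ⇒ W
n=4: moves to 2(W), 3(W); every one is W ⇒ L
n=5: can move to 0, which is L ⇒ W
n=6: can move to 4, which is L ⇒ W
n=7: can move to 0, which is L ⇒ W
n=8: can move to 4, which is L ⇒ W
n=9: moves to 6(W), 8(W); every one is W ⇒ L
n=10: can move to 9, which is L ⇒ W
n=11: can move to 0, which is L ⇒ W
n=12: can move to 9, which is L ⇒ W
n=13: can move to 0, which is L ⇒ W
n=14: moves to 7(W), 12(W), 13(W); every one is W ⇒ L
n=15: can move to 14, which is L ⇒ W
n=16: can move to 14, which is L ⇒ W
n=17: can move to 0, which is L ⇒ W
n=18: can move to 9, which is L ⇒ W
n=19: can move to 0, which is L ⇒ W
n=20: moves to 10(W), 15(W), 18(W), 19(W); every one is W ⇒ L
n=21: can move to 14, which is L ⇒ W
n=22: can move to 20, which is L ⇒ W
n=23: can move to 0, which is L ⇒ W
n=24: moves to 12(W), 21(W), 22(W), 23(W); every one is W ⇒ L
The losing starting values of n are exactly the entries labelled L in this table (6 of them).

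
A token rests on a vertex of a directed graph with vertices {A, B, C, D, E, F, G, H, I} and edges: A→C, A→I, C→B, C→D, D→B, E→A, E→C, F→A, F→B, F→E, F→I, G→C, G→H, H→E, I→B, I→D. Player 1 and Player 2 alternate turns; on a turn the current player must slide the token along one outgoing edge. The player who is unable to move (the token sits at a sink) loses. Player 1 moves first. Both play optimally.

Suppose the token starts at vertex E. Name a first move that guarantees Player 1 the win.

Move to A.

Positions with no move are L. A position that does have a move is losing for the player to move precisely when every available move leads to a winning position for the opponent. Fill in the labels:
Every edge goes from a vertex to one that appears earlier in the order B, D, C, I, A, E, H, F, G, so processing vertices in that order labels each vertex after all of its successors.
B: no outgoing edge → L
D: can move to B, which is L ⇒ W
C: can move to B, which is L ⇒ W
I: can move to B, which is L ⇒ W
A: moves to I(W), C(W); every one is W ⇒ L
E: can move to A, which is L ⇒ W
H: the only move is to E(W), a W ⇒ L
F: can move to A, which is L ⇒ W
G: can move to H, which is L ⇒ W
From E, the L positions reachable in one move are: A.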